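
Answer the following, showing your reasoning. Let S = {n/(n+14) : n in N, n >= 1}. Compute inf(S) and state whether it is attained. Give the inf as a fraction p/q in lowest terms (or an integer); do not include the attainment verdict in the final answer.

Analysis:
- Values: 1/15, 1/8, 3/17, 2/9, ... strictly increasing.
- Minimum is 1/15 (n=1); inf = 1/15 (attained).
- n/(n+14) = 1 - 14/(n+14) -> 1 from below as n -> infinity, and never equals 1.
- So sup = 1 (not attained).
Conclusion: inf(S) = 1/15, attained in S.

1/15


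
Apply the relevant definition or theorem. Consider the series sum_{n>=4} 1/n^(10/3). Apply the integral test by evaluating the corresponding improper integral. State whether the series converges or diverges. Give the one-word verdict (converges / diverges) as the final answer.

Let f(x) = x^(-10/3). Then f is positive, continuous, and decreasing on [4, infinity), so the integral test applies.
Compute the improper integral int_{4}^infinity f(x) dx:
  antiderivative F(x) = -3/(7*x^(7/3)).
  As x -> infinity, F(x) -> 0 (since p = 10/3 > 1).
  So int = F(infinity) - F(4) = 0 - (-3*2^(1/3)/224) = 3*2^(1/3)/224.
  Finite, so by the integral test, the series converges.

converges


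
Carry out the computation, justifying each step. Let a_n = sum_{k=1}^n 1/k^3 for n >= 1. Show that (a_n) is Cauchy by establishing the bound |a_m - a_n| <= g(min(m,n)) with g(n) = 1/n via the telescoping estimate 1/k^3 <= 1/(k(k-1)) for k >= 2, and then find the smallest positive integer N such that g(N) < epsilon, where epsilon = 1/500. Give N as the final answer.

For m > n >= 1: |a_m - a_n| = sum_{k=n+1}^m 1/k^3.
Use 1/k^3 <= 1/(k(k-1)) = 1/(k-1) - 1/k for k >= 2 (which holds since k^3 >= k^2 >= k(k-1) for k >= 2):
sum_{k=n+1}^m 1/k^3 <= sum_{k=n+1}^m (1/(k-1) - 1/k) = 1/n - 1/m <= 1/n.
By symmetry the same bound holds with n,m swapped, so |a_m - a_n| <= 1/min(m,n) = g(min(m,n)). Since g(n) -> 0, (a_n) is Cauchy.
Now solve g(N) < 1/500: 1/N < 1/500 <=> N > 1/(1/500) = 500.
The smallest integer strictly greater than 500 is N = 501.
Check: g(501) = 1/501 < 1/500; g(500) = 1/500 >= 1/500. So N = 501.

501


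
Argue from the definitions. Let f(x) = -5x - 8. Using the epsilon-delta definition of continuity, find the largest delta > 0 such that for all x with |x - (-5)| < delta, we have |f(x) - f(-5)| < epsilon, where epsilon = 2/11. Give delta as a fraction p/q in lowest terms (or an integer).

We compute f(-5) = -5*(-5) - 8 = 17.
|f(x) - f(-5)| = |-5x - 8 - (17)| = |-5(x - (-5))| = 5|x - (-5)|.
We need 5|x - (-5)| < 2/11, i.e. |x - (-5)| < 2/11 / 5 = 2/55.
So any delta <= 2/55 works. Conversely, if delta > 2/55, then x = -5 + 2/55 satisfies |x - (-5)| = 2/55 < delta but |f(x) - f(-5)| = 5 * 2/55 = 2/11, which is not < 2/11; so no larger delta works.
Hence the largest such delta is 2/55.

2/55


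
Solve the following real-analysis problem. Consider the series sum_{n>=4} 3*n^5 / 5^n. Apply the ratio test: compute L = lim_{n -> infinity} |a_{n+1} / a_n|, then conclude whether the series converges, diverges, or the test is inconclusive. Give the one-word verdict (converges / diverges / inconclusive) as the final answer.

Let a_n denote the general term. Form the ratio a_{n+1}/a_n and simplify:
a_{n+1}/a_n = (n + 1)^5/(5*n^5)
Take the limit as n -> infinity: L = 1/5.
Since L = 1/5 < 1, the ratio test implies the series converges.

converges


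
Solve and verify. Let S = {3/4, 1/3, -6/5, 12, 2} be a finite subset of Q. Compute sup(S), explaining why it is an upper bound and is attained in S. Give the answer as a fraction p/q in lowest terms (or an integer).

S is finite, so sup(S) = max(S).
Sorted decreasing:
12, 2, 3/4, 1/3, -6/5
The extremum is 12.
For every x in S, x <= 12. And 12 is in S, so it is attained.
Therefore sup(S) = 12.

12


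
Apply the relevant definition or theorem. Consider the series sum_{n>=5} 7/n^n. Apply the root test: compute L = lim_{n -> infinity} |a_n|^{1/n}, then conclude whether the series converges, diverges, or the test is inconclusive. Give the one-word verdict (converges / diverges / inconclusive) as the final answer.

Let a_n denote the general term. Form |a_n|^(1/n) and simplify:
|a_n|^(1/n) = 7^(1/n)/n
Take the limit as n -> infinity: L = 0.
Since L = 0 < 1, the root test implies convergence.

converges


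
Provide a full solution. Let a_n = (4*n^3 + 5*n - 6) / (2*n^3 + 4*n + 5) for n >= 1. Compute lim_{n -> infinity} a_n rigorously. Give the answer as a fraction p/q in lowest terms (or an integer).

Divide numerator and denominator by n^3, the highest power:
numerator / n^3 = 4 + 5/n^2 - 6/n^3
denominator / n^3 = 2 + 4/n^2 + 5/n^3
As n -> infinity, all terms of the form c/n^k (k >= 1) tend to 0.
So numerator / n^3 -> 4 and denominator / n^3 -> 2.
Therefore lim a_n = 2.

2


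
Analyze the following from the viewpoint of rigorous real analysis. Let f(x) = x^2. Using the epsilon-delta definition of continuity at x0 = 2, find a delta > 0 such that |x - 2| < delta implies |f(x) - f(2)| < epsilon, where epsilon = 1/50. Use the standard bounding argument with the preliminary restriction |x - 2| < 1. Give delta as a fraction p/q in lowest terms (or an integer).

Factor: |x^2 - (2)^2| = |x - 2| * |x + 2|.
Impose |x - 2| < 1 first. Then |x + 2| = |(x - 2) + 2*(2)| <= |x - 2| + 2*|2| < 1 + 4 = 5.
So |x^2 - (2)^2| < delta * 5.
We need delta * 5 <= 1/50, i.e. delta <= 1/50/5 = 1/250.
Since 1/250 < 1, this is tighter than 1; take delta = 1/250.
So delta = 1/250 works.

1/250


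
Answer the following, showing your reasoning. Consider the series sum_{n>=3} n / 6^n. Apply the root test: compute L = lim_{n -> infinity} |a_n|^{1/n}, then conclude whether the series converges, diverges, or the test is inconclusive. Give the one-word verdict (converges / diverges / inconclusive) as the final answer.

Let a_n denote the general term. Form |a_n|^(1/n) and simplify:
|a_n|^(1/n) = n^(1/n)/6
Take the limit as n -> infinity: L = 1/6.
Since L = 1/6 < 1, the root test implies convergence.

converges


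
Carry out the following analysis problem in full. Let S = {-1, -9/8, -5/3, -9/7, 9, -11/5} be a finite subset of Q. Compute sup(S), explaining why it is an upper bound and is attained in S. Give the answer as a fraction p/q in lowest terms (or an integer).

S is finite, so sup(S) = max(S).
Sorted decreasing:
9, -1, -9/8, -9/7, -5/3, -11/5
The extremum is 9.
For every x in S, x <= 9. And 9 is in S, so it is attained.
Therefore sup(S) = 9.

9


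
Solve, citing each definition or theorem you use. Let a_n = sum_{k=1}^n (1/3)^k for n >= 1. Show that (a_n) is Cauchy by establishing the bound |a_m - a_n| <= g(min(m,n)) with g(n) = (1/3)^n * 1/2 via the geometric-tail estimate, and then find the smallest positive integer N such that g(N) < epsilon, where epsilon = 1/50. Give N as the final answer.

For m > n >= 1: |a_m - a_n| = sum_{k=n+1}^m (1/3)^k < sum_{k=n+1}^infinity (1/3)^k = (1/3)^(n+1) / (1 - 1/3) = (1/3)^n * (1/3) * (3/2) = (1/3)^n * 1/2.
So g(n) = (1/3)^n / 2. Since g(n) -> 0, (a_n) is Cauchy.
Now solve g(N) < 1/50: (1/3)^N / 2 < 1/50 <=> 3^N > 1 / (2 * 1/50) = 25.
Check powers of 3: 3^2 = 9 <= 25, 3^3 = 27 > 25.
So the smallest such N is 3. Check: g(3) = 1/(2 * 27) = 1/54 < 1/50.

3


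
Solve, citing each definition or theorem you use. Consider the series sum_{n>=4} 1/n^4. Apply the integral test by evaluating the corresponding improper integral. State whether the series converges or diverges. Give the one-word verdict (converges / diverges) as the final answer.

Let f(x) = x^(-4). Then f is positive, continuous, and decreasing on [4, infinity), so the integral test applies.
Compute the improper integral int_{4}^infinity f(x) dx:
  antiderivative F(x) = -1/(3*x^3).
  As x -> infinity, F(x) -> 0 (since p = 4 > 1).
  So int = F(infinity) - F(4) = 0 - (-1/192) = 1/192.
  Finite, so by the integral test, the series converges.

converges


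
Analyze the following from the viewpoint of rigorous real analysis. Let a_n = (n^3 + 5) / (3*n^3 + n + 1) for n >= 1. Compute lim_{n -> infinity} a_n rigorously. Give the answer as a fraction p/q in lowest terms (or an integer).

Divide numerator and denominator by n^3, the highest power:
numerator / n^3 = 1 + 5/n^3
denominator / n^3 = 3 + n^(-2) + n^(-3)
As n -> infinity, all terms of the form c/n^k (k >= 1) tend to 0.
So numerator / n^3 -> 1 and denominator / n^3 -> 3.
Therefore lim a_n = 1/3.

1/3


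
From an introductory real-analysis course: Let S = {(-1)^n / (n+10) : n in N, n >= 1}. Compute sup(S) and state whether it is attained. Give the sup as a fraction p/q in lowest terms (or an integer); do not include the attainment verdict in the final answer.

Analysis:
- Values: -1/11, 1/12, -1/13, 1/14, -1/15, ...
- Positive terms (even n): 1/(2+10), 1/(4+10), ... decreasing -> max = 1/12 (n=2).
- Negative terms (odd n): -1/(1+10), -1/(3+10), ... increasing -> min = -1/11 (n=1).
- So sup = 1/12 (attained at n=2); inf = -1/11 (attained at n=1).
Conclusion: sup(S) = 1/12, attained in S.

1/12


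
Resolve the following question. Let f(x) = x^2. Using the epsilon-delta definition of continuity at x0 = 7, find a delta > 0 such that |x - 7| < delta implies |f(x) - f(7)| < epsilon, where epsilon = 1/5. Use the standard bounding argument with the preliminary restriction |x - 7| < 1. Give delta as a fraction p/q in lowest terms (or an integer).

Factor: |x^2 - (7)^2| = |x - 7| * |x + 7|.
Impose |x - 7| < 1 first. Then |x + 7| = |(x - 7) + 2*(7)| <= |x - 7| + 2*|7| < 1 + 14 = 15.
So |x^2 - (7)^2| < delta * 15.
We need delta * 15 <= 1/5, i.e. delta <= 1/5/15 = 1/75.
Since 1/75 < 1, this is tighter than 1; take delta = 1/75.
So delta = 1/75 works.

1/75


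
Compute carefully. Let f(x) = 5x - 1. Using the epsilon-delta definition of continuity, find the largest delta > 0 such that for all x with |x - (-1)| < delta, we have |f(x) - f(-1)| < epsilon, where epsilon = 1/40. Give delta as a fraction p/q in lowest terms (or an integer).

We compute f(-1) = 5*(-1) - 1 = -6.
|f(x) - f(-1)| = |5x - 1 - (-6)| = |5(x - (-1))| = 5|x - (-1)|.
We need 5|x - (-1)| < 1/40, i.e. |x - (-1)| < 1/40 / 5 = 1/200.
So any delta <= 1/200 works. Conversely, if delta > 1/200, then x = -1 + 1/200 satisfies |x - (-1)| = 1/200 < delta but |f(x) - f(-1)| = 5 * 1/200 = 1/40, which is not < 1/40; so no larger delta works.
Hence the largest such delta is 1/200.

1/200


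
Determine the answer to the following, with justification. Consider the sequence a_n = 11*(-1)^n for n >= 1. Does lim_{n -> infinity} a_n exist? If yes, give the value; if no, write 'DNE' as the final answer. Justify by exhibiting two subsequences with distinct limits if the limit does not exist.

Examine the behaviour of a_n along subsequences.
Even-n subsequence a_{2k} = 11 -> 11. Odd-n subsequence a_{2k+1} = -11 -> -11.
Since these two subsequential limits are 11 and -11, distinct, the full sequence cannot converge (a convergent sequence has all subsequences tending to the same limit). So lim a_n does not exist.

DNE


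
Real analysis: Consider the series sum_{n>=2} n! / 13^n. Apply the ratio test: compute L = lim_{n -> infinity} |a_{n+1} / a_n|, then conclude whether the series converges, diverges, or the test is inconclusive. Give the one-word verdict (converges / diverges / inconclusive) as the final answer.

Let a_n denote the general term. Form the ratio a_{n+1}/a_n and simplify:
a_{n+1}/a_n = n/13 + 1/13
Take the limit as n -> infinity: L = infinity.
Since L = infinity > 1 (or L = infinity), the ratio test implies the series diverges.

diverges


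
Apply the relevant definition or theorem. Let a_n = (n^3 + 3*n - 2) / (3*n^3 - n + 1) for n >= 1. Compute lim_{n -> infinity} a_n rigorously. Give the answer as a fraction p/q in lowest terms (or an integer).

Divide numerator and denominator by n^3, the highest power:
numerator / n^3 = 1 + 3/n^2 - 2/n^3
denominator / n^3 = 3 - 1/n^2 + n^(-3)
As n -> infinity, all terms of the form c/n^k (k >= 1) tend to 0.
So numerator / n^3 -> 1 and denominator / n^3 -> 3.
Therefore lim a_n = 1/3.

1/3


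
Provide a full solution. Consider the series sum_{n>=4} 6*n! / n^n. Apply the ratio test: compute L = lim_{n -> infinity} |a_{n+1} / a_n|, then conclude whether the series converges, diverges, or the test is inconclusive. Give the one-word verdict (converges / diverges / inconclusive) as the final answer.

Let a_n denote the general term. Form the ratio a_{n+1}/a_n and simplify:
a_{n+1}/a_n = (n/(n + 1))^n
Take the limit as n -> infinity: L = exp(-1).
Since L = exp(-1) < 1, the ratio test implies the series converges.

converges


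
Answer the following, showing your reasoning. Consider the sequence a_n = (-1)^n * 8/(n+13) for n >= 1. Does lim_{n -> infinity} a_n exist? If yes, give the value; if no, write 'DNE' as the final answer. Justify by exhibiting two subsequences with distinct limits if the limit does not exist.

Examine the behaviour of a_n along subsequences.
Even-n subsequence a_{2k} = 8/(2k+13) -> 0. Odd-n subsequence a_{2k+1} = -8/(2k+14) -> 0. Both tend to 0, which suggests the limit is 0; verify directly.
|a_n - 0| = 8/(n+13) < 8/n for every n >= 1.
Given epsilon > 0, choose a positive integer N > 8/epsilon. Then for all n >= N, |a_n| < 8/n <= 8/N < epsilon.
So by the definition of the limit, lim a_n exists and equals 0.

0


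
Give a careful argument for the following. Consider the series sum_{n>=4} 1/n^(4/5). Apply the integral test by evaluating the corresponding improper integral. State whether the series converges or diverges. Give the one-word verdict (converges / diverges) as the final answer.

Let f(x) = x^(-4/5). Then f is positive, continuous, and decreasing on [4, infinity), so the integral test applies.
Compute the improper integral int_{4}^infinity f(x) dx:
  antiderivative F(x) = 5*x^(1/5).
  As x -> infinity, F(x) -> infinity (since p = 4/5 < 1).
  So the integral diverges. By the integral test, the series diverges.

diverges


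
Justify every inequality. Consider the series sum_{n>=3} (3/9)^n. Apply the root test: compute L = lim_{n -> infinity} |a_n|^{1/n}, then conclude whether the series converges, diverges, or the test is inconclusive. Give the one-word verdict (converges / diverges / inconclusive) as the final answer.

Let a_n denote the general term. Form |a_n|^(1/n) and simplify:
|a_n|^(1/n) = 1/3
Take the limit as n -> infinity: L = 1/3.
Since L = 1/3 < 1, the root test implies convergence.

converges


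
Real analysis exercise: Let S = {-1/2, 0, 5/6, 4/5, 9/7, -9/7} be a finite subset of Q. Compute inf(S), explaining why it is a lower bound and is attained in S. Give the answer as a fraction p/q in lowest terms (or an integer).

S is finite, so inf(S) = min(S).
Sorted increasing:
-9/7, -1/2, 0, 4/5, 5/6, 9/7
The extremum is -9/7.
For every x in S, x >= -9/7. And -9/7 is in S, so it is attained.
Therefore inf(S) = -9/7.

-9/7


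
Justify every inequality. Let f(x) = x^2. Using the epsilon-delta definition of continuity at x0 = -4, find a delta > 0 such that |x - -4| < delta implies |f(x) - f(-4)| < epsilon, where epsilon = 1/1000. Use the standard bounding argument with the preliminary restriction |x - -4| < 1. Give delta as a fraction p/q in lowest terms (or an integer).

Factor: |x^2 - (-4)^2| = |x - -4| * |x + -4|.
Impose |x - -4| < 1 first. Then |x + -4| = |(x - -4) + 2*(-4)| <= |x - -4| + 2*|-4| < 1 + 8 = 9.
So |x^2 - (-4)^2| < delta * 9.
We need delta * 9 <= 1/1000, i.e. delta <= 1/1000/9 = 1/9000.
Since 1/9000 < 1, this is tighter than 1; take delta = 1/9000.
So delta = 1/9000 works.

1/9000


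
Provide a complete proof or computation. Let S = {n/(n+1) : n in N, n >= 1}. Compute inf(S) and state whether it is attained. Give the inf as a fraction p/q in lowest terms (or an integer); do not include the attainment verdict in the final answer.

Analysis:
- Values: 1/2, 2/3, 3/4, 4/5, ... strictly increasing.
- Minimum is 1/2 (n=1); inf = 1/2 (attained).
- n/(n+1) = 1 - 1/(n+1) -> 1 from below as n -> infinity, and never equals 1.
- So sup = 1 (not attained).
Conclusion: inf(S) = 1/2, attained in S.

1/2


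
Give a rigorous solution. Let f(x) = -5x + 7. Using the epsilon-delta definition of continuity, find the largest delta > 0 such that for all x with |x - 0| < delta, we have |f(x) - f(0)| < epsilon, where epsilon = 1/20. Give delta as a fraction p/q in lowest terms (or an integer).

We compute f(0) = -5*(0) + 7 = 7.
|f(x) - f(0)| = |-5x + 7 - (7)| = |-5(x - 0)| = 5|x - 0|.
We need 5|x - 0| < 1/20, i.e. |x - 0| < 1/20 / 5 = 1/100.
So any delta <= 1/100 works. Conversely, if delta > 1/100, then x = 0 + 1/100 satisfies |x - 0| = 1/100 < delta but |f(x) - f(0)| = 5 * 1/100 = 1/20, which is not < 1/20; so no larger delta works.
Hence the largest such delta is 1/100.

1/100


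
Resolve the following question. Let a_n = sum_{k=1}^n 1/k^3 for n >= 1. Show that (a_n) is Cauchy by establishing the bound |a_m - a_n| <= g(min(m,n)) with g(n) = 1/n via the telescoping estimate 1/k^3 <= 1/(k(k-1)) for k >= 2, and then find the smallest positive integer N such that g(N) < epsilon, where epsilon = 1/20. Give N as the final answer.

For m > n >= 1: |a_m - a_n| = sum_{k=n+1}^m 1/k^3.
Use 1/k^3 <= 1/(k(k-1)) = 1/(k-1) - 1/k for k >= 2 (which holds since k^3 >= k^2 >= k(k-1) for k >= 2):
sum_{k=n+1}^m 1/k^3 <= sum_{k=n+1}^m (1/(k-1) - 1/k) = 1/n - 1/m <= 1/n.
By symmetry the same bound holds with n,m swapped, so |a_m - a_n| <= 1/min(m,n) = g(min(m,n)). Since g(n) -> 0, (a_n) is Cauchy.
Now solve g(N) < 1/20: 1/N < 1/20 <=> N > 1/(1/20) = 20.
The smallest integer strictly greater than 20 is N = 21.
Check: g(21) = 1/21 < 1/20; g(20) = 1/20 >= 1/20. So N = 21.

21


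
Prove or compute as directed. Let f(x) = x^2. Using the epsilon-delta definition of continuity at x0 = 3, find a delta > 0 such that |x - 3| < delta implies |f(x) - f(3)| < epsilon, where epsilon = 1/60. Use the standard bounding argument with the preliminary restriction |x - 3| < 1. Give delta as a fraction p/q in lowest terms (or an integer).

Factor: |x^2 - (3)^2| = |x - 3| * |x + 3|.
Impose |x - 3| < 1 first. Then |x + 3| = |(x - 3) + 2*(3)| <= |x - 3| + 2*|3| < 1 + 6 = 7.
So |x^2 - (3)^2| < delta * 7.
We need delta * 7 <= 1/60, i.e. delta <= 1/60/7 = 1/420.
Since 1/420 < 1, this is tighter than 1; take delta = 1/420.
So delta = 1/420 works.

1/420


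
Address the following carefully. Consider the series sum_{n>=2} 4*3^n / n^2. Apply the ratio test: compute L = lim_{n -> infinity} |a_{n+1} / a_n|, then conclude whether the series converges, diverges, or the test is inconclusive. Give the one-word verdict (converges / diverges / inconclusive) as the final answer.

Let a_n denote the general term. Form the ratio a_{n+1}/a_n and simplify:
a_{n+1}/a_n = 3*n^2/(n + 1)^2
Take the limit as n -> infinity: L = 3.
Since L = 3 > 1 (or L = infinity), the ratio test implies the series diverges.

diverges


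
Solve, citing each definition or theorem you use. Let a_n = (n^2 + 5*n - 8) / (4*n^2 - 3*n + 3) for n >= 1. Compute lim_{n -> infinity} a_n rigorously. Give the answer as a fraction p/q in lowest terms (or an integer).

Divide numerator and denominator by n^2, the highest power:
numerator / n^2 = 1 + 5/n - 8/n^2
denominator / n^2 = 4 - 3/n + 3/n^2
As n -> infinity, all terms of the form c/n^k (k >= 1) tend to 0.
So numerator / n^2 -> 1 and denominator / n^2 -> 4.
Therefore lim a_n = 1/4.

1/4


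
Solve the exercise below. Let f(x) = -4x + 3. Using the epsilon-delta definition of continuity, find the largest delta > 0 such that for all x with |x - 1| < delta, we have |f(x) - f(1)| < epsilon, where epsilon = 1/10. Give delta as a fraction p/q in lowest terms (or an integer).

We compute f(1) = -4*(1) + 3 = -1.
|f(x) - f(1)| = |-4x + 3 - (-1)| = |-4(x - 1)| = 4|x - 1|.
We need 4|x - 1| < 1/10, i.e. |x - 1| < 1/10 / 4 = 1/40.
So any delta <= 1/40 works. Conversely, if delta > 1/40, then x = 1 + 1/40 satisfies |x - 1| = 1/40 < delta but |f(x) - f(1)| = 4 * 1/40 = 1/10, which is not < 1/10; so no larger delta works.
Hence the largest such delta is 1/40.

1/40


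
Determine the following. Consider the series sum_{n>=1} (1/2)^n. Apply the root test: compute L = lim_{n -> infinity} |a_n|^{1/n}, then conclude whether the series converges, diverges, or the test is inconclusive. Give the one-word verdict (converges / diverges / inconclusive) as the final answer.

Let a_n denote the general term. Form |a_n|^(1/n) and simplify:
|a_n|^(1/n) = 1/2
Take the limit as n -> infinity: L = 1/2.
Since L = 1/2 < 1, the root test implies convergence.

converges


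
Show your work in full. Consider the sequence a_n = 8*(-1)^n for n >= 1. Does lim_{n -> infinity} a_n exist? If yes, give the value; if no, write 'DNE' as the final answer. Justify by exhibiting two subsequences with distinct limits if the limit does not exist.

Examine the behaviour of a_n along subsequences.
Even-n subsequence a_{2k} = 8 -> 8. Odd-n subsequence a_{2k+1} = -8 -> -8.
Since these two subsequential limits are 8 and -8, distinct, the full sequence cannot converge (a convergent sequence has all subsequences tending to the same limit). So lim a_n does not exist.

DNE


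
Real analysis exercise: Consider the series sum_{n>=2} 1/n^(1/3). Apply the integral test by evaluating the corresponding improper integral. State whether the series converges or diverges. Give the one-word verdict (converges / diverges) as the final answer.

Let f(x) = x^(-1/3). Then f is positive, continuous, and decreasing on [2, infinity), so the integral test applies.
Compute the improper integral int_{2}^infinity f(x) dx:
  antiderivative F(x) = 3*x^(2/3)/2.
  As x -> infinity, F(x) -> infinity (since p = 1/3 < 1).
  So the integral diverges. By the integral test, the series diverges.

diverges


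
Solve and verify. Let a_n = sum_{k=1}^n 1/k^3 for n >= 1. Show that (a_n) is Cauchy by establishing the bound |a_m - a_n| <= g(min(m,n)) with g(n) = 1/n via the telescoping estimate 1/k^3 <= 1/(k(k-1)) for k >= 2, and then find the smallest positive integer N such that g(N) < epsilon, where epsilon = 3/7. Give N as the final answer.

For m > n >= 1: |a_m - a_n| = sum_{k=n+1}^m 1/k^3.
Use 1/k^3 <= 1/(k(k-1)) = 1/(k-1) - 1/k for k >= 2 (which holds since k^3 >= k^2 >= k(k-1) for k >= 2):
sum_{k=n+1}^m 1/k^3 <= sum_{k=n+1}^m (1/(k-1) - 1/k) = 1/n - 1/m <= 1/n.
By symmetry the same bound holds with n,m swapped, so |a_m - a_n| <= 1/min(m,n) = g(min(m,n)). Since g(n) -> 0, (a_n) is Cauchy.
Now solve g(N) < 3/7: 1/N < 3/7 <=> N > 1/(3/7) = 7/3.
The smallest integer strictly greater than 7/3 is N = 3.
Check: g(3) = 1/3 < 3/7; g(2) = 1/2 >= 3/7. So N = 3.

3


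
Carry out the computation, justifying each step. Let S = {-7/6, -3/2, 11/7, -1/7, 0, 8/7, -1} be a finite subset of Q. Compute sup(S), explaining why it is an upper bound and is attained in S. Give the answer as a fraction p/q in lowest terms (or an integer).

S is finite, so sup(S) = max(S).
Sorted decreasing:
11/7, 8/7, 0, -1/7, -1, -7/6, -3/2
The extremum is 11/7.
For every x in S, x <= 11/7. And 11/7 is in S, so it is attained.
Therefore sup(S) = 11/7.

11/7


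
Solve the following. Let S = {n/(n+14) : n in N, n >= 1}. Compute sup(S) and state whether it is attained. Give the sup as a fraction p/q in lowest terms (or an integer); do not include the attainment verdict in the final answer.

Analysis:
- Values: 1/15, 1/8, 3/17, 2/9, ... strictly increasing.
- Minimum is 1/15 (n=1); inf = 1/15 (attained).
- n/(n+14) = 1 - 14/(n+14) -> 1 from below as n -> infinity, and never equals 1.
- So sup = 1 (not attained).
Conclusion: sup(S) = 1, not attained in S.

1


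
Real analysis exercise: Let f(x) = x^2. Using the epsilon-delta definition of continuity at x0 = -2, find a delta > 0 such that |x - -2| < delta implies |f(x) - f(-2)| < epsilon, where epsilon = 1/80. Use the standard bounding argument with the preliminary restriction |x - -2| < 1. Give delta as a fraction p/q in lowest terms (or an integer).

Factor: |x^2 - (-2)^2| = |x - -2| * |x + -2|.
Impose |x - -2| < 1 first. Then |x + -2| = |(x - -2) + 2*(-2)| <= |x - -2| + 2*|-2| < 1 + 4 = 5.
So |x^2 - (-2)^2| < delta * 5.
We need delta * 5 <= 1/80, i.e. delta <= 1/80/5 = 1/400.
Since 1/400 < 1, this is tighter than 1; take delta = 1/400.
So delta = 1/400 works.

1/400


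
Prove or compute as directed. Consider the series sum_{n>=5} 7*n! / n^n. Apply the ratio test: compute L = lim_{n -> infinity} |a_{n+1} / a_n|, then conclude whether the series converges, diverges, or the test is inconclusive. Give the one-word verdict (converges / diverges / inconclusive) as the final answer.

Let a_n denote the general term. Form the ratio a_{n+1}/a_n and simplify:
a_{n+1}/a_n = (n/(n + 1))^n
Take the limit as n -> infinity: L = exp(-1).
Since L = exp(-1) < 1, the ratio test implies the series converges.

converges


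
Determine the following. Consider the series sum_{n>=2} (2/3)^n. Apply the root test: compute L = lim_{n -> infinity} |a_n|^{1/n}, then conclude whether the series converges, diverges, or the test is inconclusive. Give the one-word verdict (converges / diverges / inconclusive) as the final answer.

Let a_n denote the general term. Form |a_n|^(1/n) and simplify:
|a_n|^(1/n) = 2/3
Take the limit as n -> infinity: L = 2/3.
Since L = 2/3 < 1, the root test implies convergence.

converges


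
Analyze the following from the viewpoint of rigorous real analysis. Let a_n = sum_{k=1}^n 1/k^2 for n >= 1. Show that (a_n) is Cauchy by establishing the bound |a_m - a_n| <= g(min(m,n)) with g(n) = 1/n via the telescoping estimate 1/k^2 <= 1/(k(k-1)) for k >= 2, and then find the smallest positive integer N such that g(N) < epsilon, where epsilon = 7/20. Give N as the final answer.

For m > n >= 1: |a_m - a_n| = sum_{k=n+1}^m 1/k^2.
Use 1/k^2 <= 1/(k(k-1)) = 1/(k-1) - 1/k for k >= 2:
sum_{k=n+1}^m 1/k^2 <= sum_{k=n+1}^m (1/(k-1) - 1/k) = 1/n - 1/m <= 1/n.
By symmetry the same bound holds with n,m swapped, so |a_m - a_n| <= 1/min(m,n) = g(min(m,n)). Since g(n) -> 0, (a_n) is Cauchy.
Now solve g(N) < 7/20: 1/N < 7/20 <=> N > 1/(7/20) = 20/7.
The smallest integer strictly greater than 20/7 is N = 3.
Check: g(3) = 1/3 < 7/20; g(2) = 1/2 >= 7/20. So N = 3.

3


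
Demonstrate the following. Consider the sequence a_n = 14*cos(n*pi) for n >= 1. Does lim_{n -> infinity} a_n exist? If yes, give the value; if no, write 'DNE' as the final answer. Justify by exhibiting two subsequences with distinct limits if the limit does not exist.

Examine the behaviour of a_n along subsequences.
cos(n*pi) = (-1)^n, so a_n = 14*(-1)^n. a_{2k} = 14 -> 14. a_{2k+1} = -14 -> -14.
Since these two subsequential limits are 14 and -14, distinct, the full sequence cannot converge (a convergent sequence has all subsequences tending to the same limit). So lim a_n does not exist.

DNE


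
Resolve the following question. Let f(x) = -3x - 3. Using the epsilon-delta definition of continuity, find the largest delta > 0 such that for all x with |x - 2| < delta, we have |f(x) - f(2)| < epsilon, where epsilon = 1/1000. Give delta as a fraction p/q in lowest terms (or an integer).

We compute f(2) = -3*(2) - 3 = -9.
|f(x) - f(2)| = |-3x - 3 - (-9)| = |-3(x - 2)| = 3|x - 2|.
We need 3|x - 2| < 1/1000, i.e. |x - 2| < 1/1000 / 3 = 1/3000.
So any delta <= 1/3000 works. Conversely, if delta > 1/3000, then x = 2 + 1/3000 satisfies |x - 2| = 1/3000 < delta but |f(x) - f(2)| = 3 * 1/3000 = 1/1000, which is not < 1/1000; so no larger delta works.
Hence the largest such delta is 1/3000.

1/3000


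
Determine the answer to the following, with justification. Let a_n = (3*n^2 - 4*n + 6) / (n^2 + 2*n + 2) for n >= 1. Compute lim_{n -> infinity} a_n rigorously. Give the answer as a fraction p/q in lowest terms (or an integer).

Divide numerator and denominator by n^2, the highest power:
numerator / n^2 = 3 - 4/n + 6/n^2
denominator / n^2 = 1 + 2/n + 2/n^2
As n -> infinity, all terms of the form c/n^k (k >= 1) tend to 0.
So numerator / n^2 -> 3 and denominator / n^2 -> 1.
Therefore lim a_n = 3.

3


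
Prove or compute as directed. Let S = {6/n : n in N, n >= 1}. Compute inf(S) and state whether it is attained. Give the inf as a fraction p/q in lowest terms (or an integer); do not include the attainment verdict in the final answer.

Analysis:
- Values: 6, 3, 2, 3/2, ... strictly decreasing.
- The maximum is 6 (n=1); sup = 6 (attained).
- The set is bounded below by 0; 6/n -> 0 so 0 is the greatest lower bound.
- 0 is not in the set, so inf = 0 is not attained.
Conclusion: inf(S) = 0, not attained in S.

0


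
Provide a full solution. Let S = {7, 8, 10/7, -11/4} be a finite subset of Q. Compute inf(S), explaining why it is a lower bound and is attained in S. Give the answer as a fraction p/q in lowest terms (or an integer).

S is finite, so inf(S) = min(S).
Sorted increasing:
-11/4, 10/7, 7, 8
The extremum is -11/4.
For every x in S, x >= -11/4. And -11/4 is in S, so it is attained.
Therefore inf(S) = -11/4.

-11/4


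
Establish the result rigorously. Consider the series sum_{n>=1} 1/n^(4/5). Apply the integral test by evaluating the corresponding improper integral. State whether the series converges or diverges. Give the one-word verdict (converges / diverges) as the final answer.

Let f(x) = x^(-4/5). Then f is positive, continuous, and decreasing on [1, infinity), so the integral test applies.
Compute the improper integral int_{1}^infinity f(x) dx:
  antiderivative F(x) = 5*x^(1/5).
  As x -> infinity, F(x) -> infinity (since p = 4/5 < 1).
  So the integral diverges. By the integral test, the series diverges.

diverges


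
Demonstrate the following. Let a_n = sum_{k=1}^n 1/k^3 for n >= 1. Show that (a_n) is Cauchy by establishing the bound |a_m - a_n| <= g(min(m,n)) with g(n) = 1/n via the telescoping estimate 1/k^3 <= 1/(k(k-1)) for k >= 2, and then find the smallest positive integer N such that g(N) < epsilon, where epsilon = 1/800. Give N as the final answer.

For m > n >= 1: |a_m - a_n| = sum_{k=n+1}^m 1/k^3.
Use 1/k^3 <= 1/(k(k-1)) = 1/(k-1) - 1/k for k >= 2 (which holds since k^3 >= k^2 >= k(k-1) for k >= 2):
sum_{k=n+1}^m 1/k^3 <= sum_{k=n+1}^m (1/(k-1) - 1/k) = 1/n - 1/m <= 1/n.
By symmetry the same bound holds with n,m swapped, so |a_m - a_n| <= 1/min(m,n) = g(min(m,n)). Since g(n) -> 0, (a_n) is Cauchy.
Now solve g(N) < 1/800: 1/N < 1/800 <=> N > 1/(1/800) = 800.
The smallest integer strictly greater than 800 is N = 801.
Check: g(801) = 1/801 < 1/800; g(800) = 1/800 >= 1/800. So N = 801.

801


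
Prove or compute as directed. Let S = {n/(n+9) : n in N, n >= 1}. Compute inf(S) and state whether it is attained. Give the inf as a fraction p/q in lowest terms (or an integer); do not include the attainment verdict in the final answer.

Analysis:
- Values: 1/10, 2/11, 1/4, 4/13, ... strictly increasing.
- Minimum is 1/10 (n=1); inf = 1/10 (attained).
- n/(n+9) = 1 - 9/(n+9) -> 1 from below as n -> infinity, and never equals 1.
- So sup = 1 (not attained).
Conclusion: inf(S) = 1/10, attained in S.

1/10


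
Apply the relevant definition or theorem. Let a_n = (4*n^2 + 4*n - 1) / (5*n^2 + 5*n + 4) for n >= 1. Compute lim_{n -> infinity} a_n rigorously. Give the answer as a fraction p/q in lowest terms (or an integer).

Divide numerator and denominator by n^2, the highest power:
numerator / n^2 = 4 + 4/n - 1/n^2
denominator / n^2 = 5 + 5/n + 4/n^2
As n -> infinity, all terms of the form c/n^k (k >= 1) tend to 0.
So numerator / n^2 -> 4 and denominator / n^2 -> 5.
Therefore lim a_n = 4/5.

4/5


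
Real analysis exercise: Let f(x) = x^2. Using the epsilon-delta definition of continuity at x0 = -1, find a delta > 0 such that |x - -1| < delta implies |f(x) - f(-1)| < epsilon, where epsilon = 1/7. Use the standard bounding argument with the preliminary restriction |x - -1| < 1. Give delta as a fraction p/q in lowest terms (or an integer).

Factor: |x^2 - (-1)^2| = |x - -1| * |x + -1|.
Impose |x - -1| < 1 first. Then |x + -1| = |(x - -1) + 2*(-1)| <= |x - -1| + 2*|-1| < 1 + 2 = 3.
So |x^2 - (-1)^2| < delta * 3.
We need delta * 3 <= 1/7, i.e. delta <= 1/7/3 = 1/21.
Since 1/21 < 1, this is tighter than 1; take delta = 1/21.
So delta = 1/21 works.

1/21


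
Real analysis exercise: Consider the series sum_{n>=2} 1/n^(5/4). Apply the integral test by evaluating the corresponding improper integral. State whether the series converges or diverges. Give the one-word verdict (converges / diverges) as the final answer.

Let f(x) = x^(-5/4). Then f is positive, continuous, and decreasing on [2, infinity), so the integral test applies.
Compute the improper integral int_{2}^infinity f(x) dx:
  antiderivative F(x) = -4/x^(1/4).
  As x -> infinity, F(x) -> 0 (since p = 5/4 > 1).
  So int = F(infinity) - F(2) = 0 - (-2*2^(3/4)) = 2*2^(3/4).
  Finite, so by the integral test, the series converges.

converges


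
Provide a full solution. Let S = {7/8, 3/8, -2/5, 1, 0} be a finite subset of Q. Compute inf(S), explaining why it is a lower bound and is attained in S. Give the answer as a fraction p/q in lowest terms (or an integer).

S is finite, so inf(S) = min(S).
Sorted increasing:
-2/5, 0, 3/8, 7/8, 1
The extremum is -2/5.
For every x in S, x >= -2/5. And -2/5 is in S, so it is attained.
Therefore inf(S) = -2/5.

-2/5


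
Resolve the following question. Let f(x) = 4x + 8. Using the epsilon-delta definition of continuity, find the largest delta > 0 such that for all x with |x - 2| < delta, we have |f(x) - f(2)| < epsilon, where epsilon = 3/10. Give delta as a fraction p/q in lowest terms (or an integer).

We compute f(2) = 4*(2) + 8 = 16.
|f(x) - f(2)| = |4x + 8 - (16)| = |4(x - 2)| = 4|x - 2|.
We need 4|x - 2| < 3/10, i.e. |x - 2| < 3/10 / 4 = 3/40.
So any delta <= 3/40 works. Conversely, if delta > 3/40, then x = 2 + 3/40 satisfies |x - 2| = 3/40 < delta but |f(x) - f(2)| = 4 * 3/40 = 3/10, which is not < 3/10; so no larger delta works.
Hence the largest such delta is 3/40.

3/40


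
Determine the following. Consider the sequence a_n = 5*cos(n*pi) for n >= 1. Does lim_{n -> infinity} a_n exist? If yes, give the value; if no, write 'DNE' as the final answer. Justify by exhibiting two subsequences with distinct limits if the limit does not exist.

Examine the behaviour of a_n along subsequences.
cos(n*pi) = (-1)^n, so a_n = 5*(-1)^n. a_{2k} = 5 -> 5. a_{2k+1} = -5 -> -5.
Since these two subsequential limits are 5 and -5, distinct, the full sequence cannot converge (a convergent sequence has all subsequences tending to the same limit). So lim a_n does not exist.

DNE


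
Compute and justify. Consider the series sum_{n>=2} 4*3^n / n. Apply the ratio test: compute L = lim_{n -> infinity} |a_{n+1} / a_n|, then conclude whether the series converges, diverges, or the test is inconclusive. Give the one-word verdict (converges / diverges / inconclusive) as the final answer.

Let a_n denote the general term. Form the ratio a_{n+1}/a_n and simplify:
a_{n+1}/a_n = 3*n/(n + 1)
Take the limit as n -> infinity: L = 3.
Since L = 3 > 1 (or L = infinity), the ratio test implies the series diverges.

diverges


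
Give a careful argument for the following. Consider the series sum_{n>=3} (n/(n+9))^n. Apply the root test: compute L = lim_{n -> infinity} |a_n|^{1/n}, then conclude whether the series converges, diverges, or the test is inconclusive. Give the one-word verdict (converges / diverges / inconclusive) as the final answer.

Let a_n denote the general term. Form |a_n|^(1/n) and simplify:
|a_n|^(1/n) = n/(n + 9)
Take the limit as n -> infinity: L = 1.
Since L = 1, the root test is inconclusive. (In fact a_n = (n/(n+9))^n -> e^(-9) != 0, so the nth-term test shows divergence; but the root test itself gives no conclusion.)

inconclusive


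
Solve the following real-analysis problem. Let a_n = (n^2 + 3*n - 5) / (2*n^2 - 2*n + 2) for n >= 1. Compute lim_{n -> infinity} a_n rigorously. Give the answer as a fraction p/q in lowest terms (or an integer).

Divide numerator and denominator by n^2, the highest power:
numerator / n^2 = 1 + 3/n - 5/n^2
denominator / n^2 = 2 - 2/n + 2/n^2
As n -> infinity, all terms of the form c/n^k (k >= 1) tend to 0.
So numerator / n^2 -> 1 and denominator / n^2 -> 2.
Therefore lim a_n = 1/2.

1/2


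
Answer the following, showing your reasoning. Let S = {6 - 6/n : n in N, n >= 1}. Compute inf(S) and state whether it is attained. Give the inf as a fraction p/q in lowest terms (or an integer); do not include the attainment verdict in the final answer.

Analysis:
- Values: 0, 3, 4, 9/2, ... strictly increasing.
- Minimum is 0 (n=1); inf = 0 (attained).
- 6 - 6/n -> 6 from below; sup = 6, not attained.
Conclusion: inf(S) = 0, attained in S.

0


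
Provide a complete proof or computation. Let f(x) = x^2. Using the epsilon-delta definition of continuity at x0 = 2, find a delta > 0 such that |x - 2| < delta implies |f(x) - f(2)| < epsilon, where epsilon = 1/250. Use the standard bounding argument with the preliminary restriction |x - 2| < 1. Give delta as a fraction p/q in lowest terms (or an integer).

Factor: |x^2 - (2)^2| = |x - 2| * |x + 2|.
Impose |x - 2| < 1 first. Then |x + 2| = |(x - 2) + 2*(2)| <= |x - 2| + 2*|2| < 1 + 4 = 5.
So |x^2 - (2)^2| < delta * 5.
We need delta * 5 <= 1/250, i.e. delta <= 1/250/5 = 1/1250.
Since 1/1250 < 1, this is tighter than 1; take delta = 1/1250.
So delta = 1/1250 works.

1/1250


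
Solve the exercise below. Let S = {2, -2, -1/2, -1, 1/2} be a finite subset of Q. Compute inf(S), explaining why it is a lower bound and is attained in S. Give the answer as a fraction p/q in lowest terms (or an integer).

S is finite, so inf(S) = min(S).
Sorted increasing:
-2, -1, -1/2, 1/2, 2
The extremum is -2.
For every x in S, x >= -2. And -2 is in S, so it is attained.
Therefore inf(S) = -2.

-2


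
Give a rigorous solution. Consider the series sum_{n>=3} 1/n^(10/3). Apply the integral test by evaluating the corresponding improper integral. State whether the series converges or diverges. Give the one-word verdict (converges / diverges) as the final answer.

Let f(x) = x^(-10/3). Then f is positive, continuous, and decreasing on [3, infinity), so the integral test applies.
Compute the improper integral int_{3}^infinity f(x) dx:
  antiderivative F(x) = -3/(7*x^(7/3)).
  As x -> infinity, F(x) -> 0 (since p = 10/3 > 1).
  So int = F(infinity) - F(3) = 0 - (-3^(2/3)/63) = 3^(2/3)/63.
  Finite, so by the integral test, the series converges.

converges


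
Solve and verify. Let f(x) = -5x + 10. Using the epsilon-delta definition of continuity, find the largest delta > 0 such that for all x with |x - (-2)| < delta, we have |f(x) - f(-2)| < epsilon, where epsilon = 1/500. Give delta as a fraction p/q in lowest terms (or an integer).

We compute f(-2) = -5*(-2) + 10 = 20.
|f(x) - f(-2)| = |-5x + 10 - (20)| = |-5(x - (-2))| = 5|x - (-2)|.
We need 5|x - (-2)| < 1/500, i.e. |x - (-2)| < 1/500 / 5 = 1/2500.
So any delta <= 1/2500 works. Conversely, if delta > 1/2500, then x = -2 + 1/2500 satisfies |x - (-2)| = 1/2500 < delta but |f(x) - f(-2)| = 5 * 1/2500 = 1/500, which is not < 1/500; so no larger delta works.
Hence the largest such delta is 1/2500.

1/2500


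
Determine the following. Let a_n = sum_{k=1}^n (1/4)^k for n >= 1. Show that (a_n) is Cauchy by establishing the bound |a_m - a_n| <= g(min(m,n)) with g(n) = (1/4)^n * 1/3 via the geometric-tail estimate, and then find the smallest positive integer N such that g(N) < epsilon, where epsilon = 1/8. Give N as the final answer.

For m > n >= 1: |a_m - a_n| = sum_{k=n+1}^m (1/4)^k < sum_{k=n+1}^infinity (1/4)^k = (1/4)^(n+1) / (1 - 1/4) = (1/4)^n * (1/4) * (4/3) = (1/4)^n * 1/3.
So g(n) = (1/4)^n / 3. Since g(n) -> 0, (a_n) is Cauchy.
Now solve g(N) < 1/8: (1/4)^N / 3 < 1/8 <=> 4^N > 1 / (3 * 1/8) = 8/3.
Check powers of 4: 4^0 = 1 <= 8/3, 4^1 = 4 > 8/3.
So the smallest such N is 1. Check: g(1) = 1/(3 * 4) = 1/12 < 1/8.

1


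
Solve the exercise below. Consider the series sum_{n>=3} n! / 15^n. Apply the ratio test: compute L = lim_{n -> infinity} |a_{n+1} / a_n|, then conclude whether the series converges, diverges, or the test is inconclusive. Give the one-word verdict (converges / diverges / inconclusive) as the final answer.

Let a_n denote the general term. Form the ratio a_{n+1}/a_n and simplify:
a_{n+1}/a_n = n/15 + 1/15
Take the limit as n -> infinity: L = infinity.
Since L = infinity > 1 (or L = infinity), the ratio test implies the series diverges.

diverges
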